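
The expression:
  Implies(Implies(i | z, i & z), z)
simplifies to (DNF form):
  i | z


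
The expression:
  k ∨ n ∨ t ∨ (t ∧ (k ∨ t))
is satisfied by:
  {t: True, n: True, k: True}
  {t: True, n: True, k: False}
  {t: True, k: True, n: False}
  {t: True, k: False, n: False}
  {n: True, k: True, t: False}
  {n: True, k: False, t: False}
  {k: True, n: False, t: False}


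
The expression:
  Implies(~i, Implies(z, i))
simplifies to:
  i | ~z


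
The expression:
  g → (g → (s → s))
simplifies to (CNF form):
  True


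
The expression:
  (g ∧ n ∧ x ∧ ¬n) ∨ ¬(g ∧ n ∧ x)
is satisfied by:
  {x: False, n: False, g: False}
  {g: True, x: False, n: False}
  {n: True, x: False, g: False}
  {g: True, n: True, x: False}
  {x: True, g: False, n: False}
  {g: True, x: True, n: False}
  {n: True, x: True, g: False}


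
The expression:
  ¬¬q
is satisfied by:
  {q: True}


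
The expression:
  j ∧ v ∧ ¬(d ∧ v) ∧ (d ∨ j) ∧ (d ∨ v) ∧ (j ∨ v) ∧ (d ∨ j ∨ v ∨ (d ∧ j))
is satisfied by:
  {j: True, v: True, d: False}


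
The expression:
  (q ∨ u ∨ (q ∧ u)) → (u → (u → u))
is always true.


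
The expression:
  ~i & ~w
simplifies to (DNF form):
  ~i & ~w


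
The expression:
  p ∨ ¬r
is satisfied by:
  {p: True, r: False}
  {r: False, p: False}
  {r: True, p: True}


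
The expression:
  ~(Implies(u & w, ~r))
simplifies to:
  r & u & w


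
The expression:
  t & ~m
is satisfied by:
  {t: True, m: False}


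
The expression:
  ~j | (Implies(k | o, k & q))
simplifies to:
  ~j | (k & q) | (~k & ~o)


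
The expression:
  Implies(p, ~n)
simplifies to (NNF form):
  ~n | ~p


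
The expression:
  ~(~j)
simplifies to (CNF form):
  j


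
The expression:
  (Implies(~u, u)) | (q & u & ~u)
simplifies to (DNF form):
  u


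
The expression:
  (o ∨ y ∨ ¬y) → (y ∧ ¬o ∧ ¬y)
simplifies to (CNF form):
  False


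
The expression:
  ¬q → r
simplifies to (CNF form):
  q ∨ r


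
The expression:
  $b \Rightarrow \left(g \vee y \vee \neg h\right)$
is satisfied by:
  {y: True, g: True, h: False, b: False}
  {y: True, h: False, g: False, b: False}
  {g: True, y: False, h: False, b: False}
  {y: False, h: False, g: False, b: False}
  {b: True, y: True, g: True, h: False}
  {b: True, y: True, h: False, g: False}
  {b: True, g: True, y: False, h: False}
  {b: True, y: False, h: False, g: False}
  {y: True, h: True, g: True, b: False}
  {y: True, h: True, b: False, g: False}
  {h: True, g: True, b: False, y: False}
  {h: True, b: False, g: False, y: False}
  {y: True, h: True, b: True, g: True}
  {y: True, h: True, b: True, g: False}
  {h: True, b: True, g: True, y: False}


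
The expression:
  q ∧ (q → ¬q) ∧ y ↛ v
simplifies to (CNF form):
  False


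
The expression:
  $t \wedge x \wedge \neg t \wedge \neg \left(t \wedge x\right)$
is never true.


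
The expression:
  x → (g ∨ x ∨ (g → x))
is always true.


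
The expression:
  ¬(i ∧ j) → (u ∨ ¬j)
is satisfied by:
  {i: True, u: True, j: False}
  {i: True, u: False, j: False}
  {u: True, i: False, j: False}
  {i: False, u: False, j: False}
  {i: True, j: True, u: True}
  {i: True, j: True, u: False}
  {j: True, u: True, i: False}


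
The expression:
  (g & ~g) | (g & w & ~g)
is never true.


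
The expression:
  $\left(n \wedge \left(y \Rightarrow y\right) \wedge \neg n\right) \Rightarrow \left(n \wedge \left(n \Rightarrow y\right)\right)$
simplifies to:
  $\text{True}$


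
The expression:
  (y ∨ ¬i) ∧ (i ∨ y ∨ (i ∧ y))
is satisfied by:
  {y: True}


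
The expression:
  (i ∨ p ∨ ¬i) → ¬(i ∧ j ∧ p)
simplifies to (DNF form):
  ¬i ∨ ¬j ∨ ¬p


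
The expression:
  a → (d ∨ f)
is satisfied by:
  {d: True, f: True, a: False}
  {d: True, f: False, a: False}
  {f: True, d: False, a: False}
  {d: False, f: False, a: False}
  {a: True, d: True, f: True}
  {a: True, d: True, f: False}
  {a: True, f: True, d: False}


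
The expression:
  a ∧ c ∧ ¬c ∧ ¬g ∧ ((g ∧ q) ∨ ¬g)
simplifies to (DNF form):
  False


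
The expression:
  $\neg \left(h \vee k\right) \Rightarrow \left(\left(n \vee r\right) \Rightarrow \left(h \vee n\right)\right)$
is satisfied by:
  {n: True, k: True, h: True, r: False}
  {n: True, k: True, h: False, r: False}
  {n: True, h: True, k: False, r: False}
  {n: True, h: False, k: False, r: False}
  {k: True, h: True, n: False, r: False}
  {k: True, h: False, n: False, r: False}
  {h: True, n: False, k: False, r: False}
  {h: False, n: False, k: False, r: False}
  {r: True, n: True, k: True, h: True}
  {r: True, n: True, k: True, h: False}
  {r: True, n: True, h: True, k: False}
  {r: True, n: True, h: False, k: False}
  {r: True, k: True, h: True, n: False}
  {r: True, k: True, h: False, n: False}
  {r: True, h: True, k: False, n: False}


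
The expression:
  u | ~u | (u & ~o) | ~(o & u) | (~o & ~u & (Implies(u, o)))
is always true.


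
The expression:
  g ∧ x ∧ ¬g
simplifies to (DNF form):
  False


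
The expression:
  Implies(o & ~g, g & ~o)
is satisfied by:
  {g: True, o: False}
  {o: False, g: False}
  {o: True, g: True}


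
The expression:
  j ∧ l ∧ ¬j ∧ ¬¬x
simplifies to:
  False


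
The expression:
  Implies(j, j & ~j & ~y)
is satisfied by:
  {j: False}


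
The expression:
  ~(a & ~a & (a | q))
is always true.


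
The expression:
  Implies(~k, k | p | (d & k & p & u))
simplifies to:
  k | p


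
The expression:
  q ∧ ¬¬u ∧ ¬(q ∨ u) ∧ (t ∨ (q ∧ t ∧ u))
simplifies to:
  False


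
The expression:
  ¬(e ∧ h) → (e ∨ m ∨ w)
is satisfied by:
  {m: True, w: True, e: True}
  {m: True, w: True, e: False}
  {m: True, e: True, w: False}
  {m: True, e: False, w: False}
  {w: True, e: True, m: False}
  {w: True, e: False, m: False}
  {e: True, w: False, m: False}


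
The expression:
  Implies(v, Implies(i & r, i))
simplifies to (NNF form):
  True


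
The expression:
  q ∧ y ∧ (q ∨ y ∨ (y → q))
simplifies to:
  q ∧ y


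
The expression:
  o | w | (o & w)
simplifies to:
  o | w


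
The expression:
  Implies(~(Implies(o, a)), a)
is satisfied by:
  {a: True, o: False}
  {o: False, a: False}
  {o: True, a: True}


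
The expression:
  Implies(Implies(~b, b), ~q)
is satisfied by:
  {q: False, b: False}
  {b: True, q: False}
  {q: True, b: False}


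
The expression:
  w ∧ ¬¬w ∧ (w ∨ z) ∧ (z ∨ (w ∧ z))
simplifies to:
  w ∧ z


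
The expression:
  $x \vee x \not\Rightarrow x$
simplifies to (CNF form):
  $x$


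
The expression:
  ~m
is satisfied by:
  {m: False}


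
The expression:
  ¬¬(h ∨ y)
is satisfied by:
  {y: True, h: True}
  {y: True, h: False}
  {h: True, y: False}


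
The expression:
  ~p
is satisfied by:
  {p: False}


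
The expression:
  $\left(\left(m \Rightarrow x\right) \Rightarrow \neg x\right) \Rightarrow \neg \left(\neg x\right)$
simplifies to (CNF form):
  $x$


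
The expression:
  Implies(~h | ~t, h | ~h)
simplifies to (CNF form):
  True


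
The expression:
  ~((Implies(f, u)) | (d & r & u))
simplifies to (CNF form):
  f & ~u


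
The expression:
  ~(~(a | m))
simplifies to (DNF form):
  a | m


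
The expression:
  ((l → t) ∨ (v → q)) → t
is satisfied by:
  {t: True, v: True, l: True, q: False}
  {t: True, v: True, l: False, q: False}
  {t: True, l: True, v: False, q: False}
  {t: True, l: False, v: False, q: False}
  {t: True, q: True, v: True, l: True}
  {t: True, q: True, v: True, l: False}
  {t: True, q: True, v: False, l: True}
  {t: True, q: True, v: False, l: False}
  {v: True, l: True, t: False, q: False}


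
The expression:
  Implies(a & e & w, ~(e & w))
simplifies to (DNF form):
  ~a | ~e | ~w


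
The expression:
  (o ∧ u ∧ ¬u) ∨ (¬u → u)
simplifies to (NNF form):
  u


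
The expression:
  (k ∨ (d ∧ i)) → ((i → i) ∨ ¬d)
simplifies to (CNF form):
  True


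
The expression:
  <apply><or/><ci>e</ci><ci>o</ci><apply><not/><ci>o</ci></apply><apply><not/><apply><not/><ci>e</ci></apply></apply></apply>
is always true.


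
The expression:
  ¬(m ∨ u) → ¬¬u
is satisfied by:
  {m: True, u: True}
  {m: True, u: False}
  {u: True, m: False}


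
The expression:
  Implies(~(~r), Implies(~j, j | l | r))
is always true.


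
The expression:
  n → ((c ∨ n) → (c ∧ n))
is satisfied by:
  {c: True, n: False}
  {n: False, c: False}
  {n: True, c: True}


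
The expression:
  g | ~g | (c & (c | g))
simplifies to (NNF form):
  True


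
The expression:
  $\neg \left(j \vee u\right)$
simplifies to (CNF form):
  $\neg j \wedge \neg u$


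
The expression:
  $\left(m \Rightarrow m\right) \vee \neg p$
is always true.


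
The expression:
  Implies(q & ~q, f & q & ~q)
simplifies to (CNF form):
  True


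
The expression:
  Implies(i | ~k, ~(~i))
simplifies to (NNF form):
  i | k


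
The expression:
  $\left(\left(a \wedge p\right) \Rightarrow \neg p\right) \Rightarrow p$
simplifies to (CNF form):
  $p$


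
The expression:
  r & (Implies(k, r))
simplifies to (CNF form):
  r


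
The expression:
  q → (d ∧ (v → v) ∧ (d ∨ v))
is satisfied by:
  {d: True, q: False}
  {q: False, d: False}
  {q: True, d: True}


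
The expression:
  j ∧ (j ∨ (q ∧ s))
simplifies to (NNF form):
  j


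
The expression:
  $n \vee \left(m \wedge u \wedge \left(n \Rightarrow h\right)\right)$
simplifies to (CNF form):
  $\left(m \vee n\right) \wedge \left(n \vee u\right)$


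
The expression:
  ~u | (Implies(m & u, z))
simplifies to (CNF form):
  z | ~m | ~u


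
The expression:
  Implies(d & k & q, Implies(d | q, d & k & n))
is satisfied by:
  {n: True, k: False, q: False, d: False}
  {n: False, k: False, q: False, d: False}
  {n: True, d: True, k: False, q: False}
  {d: True, n: False, k: False, q: False}
  {n: True, q: True, d: False, k: False}
  {q: True, d: False, k: False, n: False}
  {n: True, d: True, q: True, k: False}
  {d: True, q: True, n: False, k: False}
  {n: True, k: True, d: False, q: False}
  {k: True, d: False, q: False, n: False}
  {n: True, d: True, k: True, q: False}
  {d: True, k: True, n: False, q: False}
  {n: True, q: True, k: True, d: False}
  {q: True, k: True, d: False, n: False}
  {n: True, d: True, q: True, k: True}


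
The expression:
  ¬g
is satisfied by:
  {g: False}


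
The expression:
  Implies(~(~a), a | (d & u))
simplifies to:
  True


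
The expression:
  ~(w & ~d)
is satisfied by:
  {d: True, w: False}
  {w: False, d: False}
  {w: True, d: True}


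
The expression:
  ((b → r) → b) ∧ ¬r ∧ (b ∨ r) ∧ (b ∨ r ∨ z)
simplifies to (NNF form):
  b ∧ ¬r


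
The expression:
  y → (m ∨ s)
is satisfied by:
  {m: True, s: True, y: False}
  {m: True, s: False, y: False}
  {s: True, m: False, y: False}
  {m: False, s: False, y: False}
  {y: True, m: True, s: True}
  {y: True, m: True, s: False}
  {y: True, s: True, m: False}


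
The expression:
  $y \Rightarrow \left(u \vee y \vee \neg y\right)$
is always true.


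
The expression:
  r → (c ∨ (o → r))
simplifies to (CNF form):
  True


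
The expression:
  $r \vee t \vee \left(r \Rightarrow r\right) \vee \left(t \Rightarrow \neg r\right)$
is always true.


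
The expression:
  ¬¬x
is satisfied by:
  {x: True}


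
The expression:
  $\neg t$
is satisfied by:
  {t: False}


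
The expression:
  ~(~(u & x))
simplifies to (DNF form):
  u & x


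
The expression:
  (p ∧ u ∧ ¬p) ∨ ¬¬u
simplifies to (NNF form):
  u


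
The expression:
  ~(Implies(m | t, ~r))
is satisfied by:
  {r: True, t: True, m: True}
  {r: True, t: True, m: False}
  {r: True, m: True, t: False}


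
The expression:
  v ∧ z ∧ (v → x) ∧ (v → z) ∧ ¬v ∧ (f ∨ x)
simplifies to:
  False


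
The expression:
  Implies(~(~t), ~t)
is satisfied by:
  {t: False}


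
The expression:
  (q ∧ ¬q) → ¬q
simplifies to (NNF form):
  True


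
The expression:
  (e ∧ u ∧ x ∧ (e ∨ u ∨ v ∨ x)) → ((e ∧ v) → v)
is always true.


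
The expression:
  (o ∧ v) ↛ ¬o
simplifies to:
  o ∧ v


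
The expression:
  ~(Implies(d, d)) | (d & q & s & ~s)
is never true.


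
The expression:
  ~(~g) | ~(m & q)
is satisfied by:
  {g: True, m: False, q: False}
  {g: False, m: False, q: False}
  {q: True, g: True, m: False}
  {q: True, g: False, m: False}
  {m: True, g: True, q: False}
  {m: True, g: False, q: False}
  {m: True, q: True, g: True}


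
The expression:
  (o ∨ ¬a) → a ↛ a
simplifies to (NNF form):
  a ∧ ¬o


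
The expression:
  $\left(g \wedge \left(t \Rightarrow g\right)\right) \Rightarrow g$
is always true.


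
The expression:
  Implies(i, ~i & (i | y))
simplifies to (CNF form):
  ~i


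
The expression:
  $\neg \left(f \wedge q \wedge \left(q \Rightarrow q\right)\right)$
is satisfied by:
  {q: False, f: False}
  {f: True, q: False}
  {q: True, f: False}


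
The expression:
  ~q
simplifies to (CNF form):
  ~q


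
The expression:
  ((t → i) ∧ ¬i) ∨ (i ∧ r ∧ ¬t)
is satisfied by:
  {r: True, t: False, i: False}
  {t: False, i: False, r: False}
  {r: True, i: True, t: False}


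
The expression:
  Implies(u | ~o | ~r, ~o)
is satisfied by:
  {r: True, u: False, o: False}
  {u: False, o: False, r: False}
  {r: True, u: True, o: False}
  {u: True, r: False, o: False}
  {o: True, r: True, u: False}


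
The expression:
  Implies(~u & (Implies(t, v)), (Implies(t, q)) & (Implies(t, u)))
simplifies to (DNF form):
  u | ~t | ~v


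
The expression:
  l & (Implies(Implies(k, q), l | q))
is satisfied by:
  {l: True}


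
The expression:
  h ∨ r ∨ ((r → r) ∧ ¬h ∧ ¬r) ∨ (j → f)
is always true.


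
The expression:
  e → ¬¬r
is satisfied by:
  {r: True, e: False}
  {e: False, r: False}
  {e: True, r: True}


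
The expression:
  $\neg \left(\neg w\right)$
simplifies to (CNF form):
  $w$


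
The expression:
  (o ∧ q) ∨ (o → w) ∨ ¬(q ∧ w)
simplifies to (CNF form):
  True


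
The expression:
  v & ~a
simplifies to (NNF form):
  v & ~a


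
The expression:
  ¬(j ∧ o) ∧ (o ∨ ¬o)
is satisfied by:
  {o: False, j: False}
  {j: True, o: False}
  {o: True, j: False}


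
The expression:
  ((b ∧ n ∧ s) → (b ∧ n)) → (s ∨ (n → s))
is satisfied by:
  {s: True, n: False}
  {n: False, s: False}
  {n: True, s: True}


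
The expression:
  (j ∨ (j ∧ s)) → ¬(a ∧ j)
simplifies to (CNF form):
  ¬a ∨ ¬j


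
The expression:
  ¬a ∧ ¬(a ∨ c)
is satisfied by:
  {a: False, c: False}


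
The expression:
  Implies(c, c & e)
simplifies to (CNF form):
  e | ~c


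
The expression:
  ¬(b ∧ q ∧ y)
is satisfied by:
  {q: False, y: False, b: False}
  {b: True, q: False, y: False}
  {y: True, q: False, b: False}
  {b: True, y: True, q: False}
  {q: True, b: False, y: False}
  {b: True, q: True, y: False}
  {y: True, q: True, b: False}


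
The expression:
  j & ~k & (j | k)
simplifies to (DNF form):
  j & ~k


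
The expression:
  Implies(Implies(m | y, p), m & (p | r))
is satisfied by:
  {m: True, y: True, p: False}
  {m: True, y: False, p: False}
  {m: True, p: True, y: True}
  {m: True, p: True, y: False}
  {y: True, p: False, m: False}


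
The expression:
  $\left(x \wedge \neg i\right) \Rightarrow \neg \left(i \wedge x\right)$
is always true.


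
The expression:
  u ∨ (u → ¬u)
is always true.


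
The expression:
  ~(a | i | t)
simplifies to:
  ~a & ~i & ~t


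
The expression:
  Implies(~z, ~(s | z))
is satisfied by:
  {z: True, s: False}
  {s: False, z: False}
  {s: True, z: True}


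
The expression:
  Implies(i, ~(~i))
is always true.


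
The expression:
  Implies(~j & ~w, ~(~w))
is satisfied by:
  {w: True, j: True}
  {w: True, j: False}
  {j: True, w: False}


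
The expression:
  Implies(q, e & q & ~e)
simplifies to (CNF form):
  ~q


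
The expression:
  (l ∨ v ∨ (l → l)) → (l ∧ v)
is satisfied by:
  {v: True, l: True}


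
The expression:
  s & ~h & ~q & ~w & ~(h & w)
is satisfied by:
  {s: True, q: False, w: False, h: False}


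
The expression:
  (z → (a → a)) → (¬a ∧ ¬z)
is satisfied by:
  {z: False, a: False}


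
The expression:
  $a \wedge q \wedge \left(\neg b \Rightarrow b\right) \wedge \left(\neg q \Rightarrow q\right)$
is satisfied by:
  {a: True, b: True, q: True}


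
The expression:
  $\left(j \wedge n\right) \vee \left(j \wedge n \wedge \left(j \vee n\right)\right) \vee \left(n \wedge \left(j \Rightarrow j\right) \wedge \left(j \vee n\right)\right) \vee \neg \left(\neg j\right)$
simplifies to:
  $j \vee n$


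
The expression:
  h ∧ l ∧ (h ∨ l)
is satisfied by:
  {h: True, l: True}


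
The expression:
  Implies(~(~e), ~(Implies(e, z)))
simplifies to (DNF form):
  ~e | ~z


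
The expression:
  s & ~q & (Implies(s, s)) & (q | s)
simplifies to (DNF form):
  s & ~q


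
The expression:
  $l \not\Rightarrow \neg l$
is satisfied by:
  {l: True}


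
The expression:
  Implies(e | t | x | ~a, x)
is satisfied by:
  {a: True, x: True, e: False, t: False}
  {x: True, e: False, t: False, a: False}
  {a: True, x: True, t: True, e: False}
  {x: True, t: True, e: False, a: False}
  {x: True, a: True, e: True, t: False}
  {x: True, e: True, t: False, a: False}
  {a: True, x: True, t: True, e: True}
  {x: True, t: True, e: True, a: False}
  {a: True, e: False, t: False, x: False}


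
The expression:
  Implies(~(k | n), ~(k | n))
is always true.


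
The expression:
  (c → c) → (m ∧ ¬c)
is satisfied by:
  {m: True, c: False}


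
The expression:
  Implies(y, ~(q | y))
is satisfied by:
  {y: False}


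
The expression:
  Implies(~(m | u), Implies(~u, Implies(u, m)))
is always true.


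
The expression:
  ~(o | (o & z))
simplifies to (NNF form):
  ~o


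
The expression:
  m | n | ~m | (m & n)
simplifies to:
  True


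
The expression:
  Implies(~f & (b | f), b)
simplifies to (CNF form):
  True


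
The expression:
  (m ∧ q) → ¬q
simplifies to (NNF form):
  ¬m ∨ ¬q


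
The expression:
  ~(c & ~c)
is always true.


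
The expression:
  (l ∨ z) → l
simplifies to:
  l ∨ ¬z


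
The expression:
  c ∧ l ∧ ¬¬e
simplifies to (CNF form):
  c ∧ e ∧ l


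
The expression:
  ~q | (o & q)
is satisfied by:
  {o: True, q: False}
  {q: False, o: False}
  {q: True, o: True}


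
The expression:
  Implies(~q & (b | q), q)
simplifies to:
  q | ~b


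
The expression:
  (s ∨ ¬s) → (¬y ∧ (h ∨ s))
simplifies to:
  ¬y ∧ (h ∨ s)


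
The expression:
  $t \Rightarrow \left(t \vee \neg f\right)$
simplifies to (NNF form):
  $\text{True}$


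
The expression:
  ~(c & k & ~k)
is always true.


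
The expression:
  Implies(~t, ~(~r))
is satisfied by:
  {r: True, t: True}
  {r: True, t: False}
  {t: True, r: False}


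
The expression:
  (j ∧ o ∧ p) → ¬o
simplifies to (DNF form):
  ¬j ∨ ¬o ∨ ¬p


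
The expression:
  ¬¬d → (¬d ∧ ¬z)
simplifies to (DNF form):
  ¬d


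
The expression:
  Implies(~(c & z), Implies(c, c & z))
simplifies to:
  z | ~c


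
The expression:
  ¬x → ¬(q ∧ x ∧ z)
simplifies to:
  True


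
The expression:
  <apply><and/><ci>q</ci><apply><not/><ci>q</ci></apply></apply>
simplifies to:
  <false/>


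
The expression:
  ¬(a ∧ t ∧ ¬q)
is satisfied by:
  {q: True, t: False, a: False}
  {t: False, a: False, q: False}
  {a: True, q: True, t: False}
  {a: True, t: False, q: False}
  {q: True, t: True, a: False}
  {t: True, q: False, a: False}
  {a: True, t: True, q: True}


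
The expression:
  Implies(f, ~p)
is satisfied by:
  {p: False, f: False}
  {f: True, p: False}
  {p: True, f: False}


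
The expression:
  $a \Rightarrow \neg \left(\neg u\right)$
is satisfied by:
  {u: True, a: False}
  {a: False, u: False}
  {a: True, u: True}


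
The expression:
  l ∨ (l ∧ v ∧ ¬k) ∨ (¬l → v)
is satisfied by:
  {v: True, l: True}
  {v: True, l: False}
  {l: True, v: False}


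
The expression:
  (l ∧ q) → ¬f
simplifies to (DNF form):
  ¬f ∨ ¬l ∨ ¬q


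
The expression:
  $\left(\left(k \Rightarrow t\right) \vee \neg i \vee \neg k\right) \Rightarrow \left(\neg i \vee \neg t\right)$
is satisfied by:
  {t: False, i: False}
  {i: True, t: False}
  {t: True, i: False}


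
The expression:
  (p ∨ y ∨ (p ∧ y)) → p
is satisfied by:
  {p: True, y: False}
  {y: False, p: False}
  {y: True, p: True}


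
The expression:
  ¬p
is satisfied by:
  {p: False}


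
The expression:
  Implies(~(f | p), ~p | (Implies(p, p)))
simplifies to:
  True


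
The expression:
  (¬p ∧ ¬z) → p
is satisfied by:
  {z: True, p: True}
  {z: True, p: False}
  {p: True, z: False}


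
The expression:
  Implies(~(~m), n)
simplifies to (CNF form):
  n | ~m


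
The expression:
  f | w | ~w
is always true.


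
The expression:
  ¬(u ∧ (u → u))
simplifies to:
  ¬u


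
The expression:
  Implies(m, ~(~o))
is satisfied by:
  {o: True, m: False}
  {m: False, o: False}
  {m: True, o: True}


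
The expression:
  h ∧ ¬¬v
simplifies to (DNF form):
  h ∧ v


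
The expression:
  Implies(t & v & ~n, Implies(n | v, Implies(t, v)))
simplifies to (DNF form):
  True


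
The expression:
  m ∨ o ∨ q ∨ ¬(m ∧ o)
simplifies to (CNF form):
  True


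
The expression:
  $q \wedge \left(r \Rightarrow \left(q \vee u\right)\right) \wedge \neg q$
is never true.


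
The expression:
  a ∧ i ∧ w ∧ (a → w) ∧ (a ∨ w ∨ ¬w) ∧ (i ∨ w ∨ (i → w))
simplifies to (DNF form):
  a ∧ i ∧ w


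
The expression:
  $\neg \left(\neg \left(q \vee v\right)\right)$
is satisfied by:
  {q: True, v: True}
  {q: True, v: False}
  {v: True, q: False}


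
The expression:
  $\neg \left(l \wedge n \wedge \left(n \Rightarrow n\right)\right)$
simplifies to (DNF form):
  $\neg l \vee \neg n$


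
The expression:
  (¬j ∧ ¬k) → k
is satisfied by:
  {k: True, j: True}
  {k: True, j: False}
  {j: True, k: False}


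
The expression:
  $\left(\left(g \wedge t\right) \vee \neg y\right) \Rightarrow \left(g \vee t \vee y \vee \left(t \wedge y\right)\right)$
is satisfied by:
  {y: True, t: True, g: True}
  {y: True, t: True, g: False}
  {y: True, g: True, t: False}
  {y: True, g: False, t: False}
  {t: True, g: True, y: False}
  {t: True, g: False, y: False}
  {g: True, t: False, y: False}


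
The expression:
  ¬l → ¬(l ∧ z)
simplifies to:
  True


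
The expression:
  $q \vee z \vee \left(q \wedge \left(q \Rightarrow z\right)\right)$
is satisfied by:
  {q: True, z: True}
  {q: True, z: False}
  {z: True, q: False}


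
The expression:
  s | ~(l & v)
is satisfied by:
  {s: True, l: False, v: False}
  {l: False, v: False, s: False}
  {s: True, v: True, l: False}
  {v: True, l: False, s: False}
  {s: True, l: True, v: False}
  {l: True, s: False, v: False}
  {s: True, v: True, l: True}


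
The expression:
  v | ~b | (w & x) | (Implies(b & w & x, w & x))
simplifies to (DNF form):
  True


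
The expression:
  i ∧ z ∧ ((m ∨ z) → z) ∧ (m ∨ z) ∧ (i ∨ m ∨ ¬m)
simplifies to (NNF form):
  i ∧ z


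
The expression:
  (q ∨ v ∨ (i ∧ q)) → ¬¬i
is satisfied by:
  {i: True, q: False, v: False}
  {i: True, v: True, q: False}
  {i: True, q: True, v: False}
  {i: True, v: True, q: True}
  {v: False, q: False, i: False}


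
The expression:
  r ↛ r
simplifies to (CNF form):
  False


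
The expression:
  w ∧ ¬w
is never true.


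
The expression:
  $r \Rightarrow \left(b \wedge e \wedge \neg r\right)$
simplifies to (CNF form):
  $\neg r$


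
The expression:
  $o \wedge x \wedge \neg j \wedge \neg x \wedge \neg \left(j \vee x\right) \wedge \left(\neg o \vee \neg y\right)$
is never true.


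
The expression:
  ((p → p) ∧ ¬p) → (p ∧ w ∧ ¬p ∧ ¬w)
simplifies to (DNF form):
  p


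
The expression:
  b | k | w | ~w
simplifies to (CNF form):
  True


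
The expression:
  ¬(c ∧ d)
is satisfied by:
  {c: False, d: False}
  {d: True, c: False}
  {c: True, d: False}


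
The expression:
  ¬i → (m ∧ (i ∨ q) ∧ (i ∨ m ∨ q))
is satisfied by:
  {i: True, q: True, m: True}
  {i: True, q: True, m: False}
  {i: True, m: True, q: False}
  {i: True, m: False, q: False}
  {q: True, m: True, i: False}


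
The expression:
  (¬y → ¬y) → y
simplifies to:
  y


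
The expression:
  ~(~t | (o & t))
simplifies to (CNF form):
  t & ~o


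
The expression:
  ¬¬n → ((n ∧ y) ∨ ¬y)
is always true.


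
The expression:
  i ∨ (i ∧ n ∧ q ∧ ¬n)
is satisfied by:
  {i: True}


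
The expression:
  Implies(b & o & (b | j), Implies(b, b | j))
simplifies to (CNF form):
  True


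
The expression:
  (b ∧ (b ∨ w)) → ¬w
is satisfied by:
  {w: False, b: False}
  {b: True, w: False}
  {w: True, b: False}


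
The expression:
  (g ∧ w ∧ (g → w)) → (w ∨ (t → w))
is always true.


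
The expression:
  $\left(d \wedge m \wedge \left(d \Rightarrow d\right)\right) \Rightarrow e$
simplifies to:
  $e \vee \neg d \vee \neg m$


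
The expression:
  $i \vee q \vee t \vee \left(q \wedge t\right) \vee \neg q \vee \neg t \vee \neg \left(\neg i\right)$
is always true.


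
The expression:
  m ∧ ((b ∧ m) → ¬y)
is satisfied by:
  {m: True, y: False, b: False}
  {b: True, m: True, y: False}
  {y: True, m: True, b: False}


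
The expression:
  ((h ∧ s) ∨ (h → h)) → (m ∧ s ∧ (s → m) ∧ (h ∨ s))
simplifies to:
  m ∧ s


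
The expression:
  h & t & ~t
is never true.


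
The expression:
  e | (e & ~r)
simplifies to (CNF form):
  e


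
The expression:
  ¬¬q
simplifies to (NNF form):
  q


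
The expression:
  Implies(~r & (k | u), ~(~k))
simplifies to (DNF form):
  k | r | ~u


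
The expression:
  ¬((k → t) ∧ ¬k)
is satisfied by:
  {k: True}


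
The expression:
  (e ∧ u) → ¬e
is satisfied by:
  {u: False, e: False}
  {e: True, u: False}
  {u: True, e: False}


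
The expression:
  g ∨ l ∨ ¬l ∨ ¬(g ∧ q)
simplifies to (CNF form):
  True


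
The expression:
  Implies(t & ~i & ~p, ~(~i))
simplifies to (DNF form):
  i | p | ~t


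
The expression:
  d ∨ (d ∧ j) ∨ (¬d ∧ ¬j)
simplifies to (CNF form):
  d ∨ ¬j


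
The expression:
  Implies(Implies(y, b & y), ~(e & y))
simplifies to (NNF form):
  ~b | ~e | ~y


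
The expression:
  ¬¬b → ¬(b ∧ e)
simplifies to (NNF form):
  ¬b ∨ ¬e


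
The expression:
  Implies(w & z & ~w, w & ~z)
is always true.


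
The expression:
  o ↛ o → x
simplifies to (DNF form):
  True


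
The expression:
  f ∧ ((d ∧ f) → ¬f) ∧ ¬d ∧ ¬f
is never true.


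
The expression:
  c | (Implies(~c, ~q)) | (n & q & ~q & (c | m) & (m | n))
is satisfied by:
  {c: True, q: False}
  {q: False, c: False}
  {q: True, c: True}


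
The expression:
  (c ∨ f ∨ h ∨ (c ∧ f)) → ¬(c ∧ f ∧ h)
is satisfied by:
  {h: False, c: False, f: False}
  {f: True, h: False, c: False}
  {c: True, h: False, f: False}
  {f: True, c: True, h: False}
  {h: True, f: False, c: False}
  {f: True, h: True, c: False}
  {c: True, h: True, f: False}


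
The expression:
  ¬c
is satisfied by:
  {c: False}


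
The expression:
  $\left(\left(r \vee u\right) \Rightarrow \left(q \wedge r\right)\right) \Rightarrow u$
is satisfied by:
  {u: True, r: True, q: False}
  {u: True, r: False, q: False}
  {q: True, u: True, r: True}
  {q: True, u: True, r: False}
  {r: True, q: False, u: False}


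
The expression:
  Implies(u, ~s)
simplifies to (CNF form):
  ~s | ~u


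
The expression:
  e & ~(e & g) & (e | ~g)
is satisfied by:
  {e: True, g: False}


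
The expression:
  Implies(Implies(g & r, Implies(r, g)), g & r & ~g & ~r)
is never true.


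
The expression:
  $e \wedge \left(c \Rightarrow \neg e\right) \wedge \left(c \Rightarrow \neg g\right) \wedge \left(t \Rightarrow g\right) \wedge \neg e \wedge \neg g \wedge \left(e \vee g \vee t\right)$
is never true.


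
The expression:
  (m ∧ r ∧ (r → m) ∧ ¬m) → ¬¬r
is always true.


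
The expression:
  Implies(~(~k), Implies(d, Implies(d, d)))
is always true.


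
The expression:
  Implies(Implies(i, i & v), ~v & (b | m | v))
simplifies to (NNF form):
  ~v & (b | i | m)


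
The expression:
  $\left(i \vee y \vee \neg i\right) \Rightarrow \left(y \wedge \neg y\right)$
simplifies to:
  $\text{False}$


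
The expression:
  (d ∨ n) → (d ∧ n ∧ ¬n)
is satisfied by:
  {n: False, d: False}


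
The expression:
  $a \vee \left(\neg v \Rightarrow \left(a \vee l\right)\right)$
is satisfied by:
  {v: True, a: True, l: True}
  {v: True, a: True, l: False}
  {v: True, l: True, a: False}
  {v: True, l: False, a: False}
  {a: True, l: True, v: False}
  {a: True, l: False, v: False}
  {l: True, a: False, v: False}


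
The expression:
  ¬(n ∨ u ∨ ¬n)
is never true.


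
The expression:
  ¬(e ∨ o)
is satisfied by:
  {e: False, o: False}


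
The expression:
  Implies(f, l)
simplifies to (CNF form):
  l | ~f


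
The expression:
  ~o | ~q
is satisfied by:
  {o: False, q: False}
  {q: True, o: False}
  {o: True, q: False}


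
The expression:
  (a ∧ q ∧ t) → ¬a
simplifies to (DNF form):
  ¬a ∨ ¬q ∨ ¬t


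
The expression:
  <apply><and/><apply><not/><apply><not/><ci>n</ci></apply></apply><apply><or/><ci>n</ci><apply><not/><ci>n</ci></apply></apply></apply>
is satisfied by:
  {n: True}


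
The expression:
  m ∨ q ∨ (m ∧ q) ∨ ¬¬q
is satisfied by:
  {q: True, m: True}
  {q: True, m: False}
  {m: True, q: False}


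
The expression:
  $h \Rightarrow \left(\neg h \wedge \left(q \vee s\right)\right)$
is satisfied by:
  {h: False}


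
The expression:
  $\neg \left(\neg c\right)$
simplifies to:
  $c$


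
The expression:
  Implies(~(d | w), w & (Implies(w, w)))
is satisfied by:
  {d: True, w: True}
  {d: True, w: False}
  {w: True, d: False}


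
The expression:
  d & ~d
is never true.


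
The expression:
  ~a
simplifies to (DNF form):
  ~a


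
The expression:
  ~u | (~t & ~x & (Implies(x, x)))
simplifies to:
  ~u | (~t & ~x)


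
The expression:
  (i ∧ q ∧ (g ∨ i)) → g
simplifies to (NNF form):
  g ∨ ¬i ∨ ¬q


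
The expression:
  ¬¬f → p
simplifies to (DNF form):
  p ∨ ¬f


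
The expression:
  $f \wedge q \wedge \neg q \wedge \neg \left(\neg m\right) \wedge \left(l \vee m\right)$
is never true.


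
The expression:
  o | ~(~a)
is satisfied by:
  {a: True, o: True}
  {a: True, o: False}
  {o: True, a: False}


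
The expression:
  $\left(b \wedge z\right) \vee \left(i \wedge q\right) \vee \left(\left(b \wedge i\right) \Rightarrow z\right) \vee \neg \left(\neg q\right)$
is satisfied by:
  {q: True, z: True, b: False, i: False}
  {q: True, z: False, b: False, i: False}
  {z: True, i: False, q: False, b: False}
  {i: False, z: False, q: False, b: False}
  {i: True, q: True, z: True, b: False}
  {i: True, q: True, z: False, b: False}
  {i: True, z: True, q: False, b: False}
  {i: True, z: False, q: False, b: False}
  {b: True, q: True, z: True, i: False}
  {b: True, q: True, z: False, i: False}
  {b: True, z: True, q: False, i: False}
  {b: True, z: False, q: False, i: False}
  {i: True, b: True, q: True, z: True}
  {i: True, b: True, q: True, z: False}
  {i: True, b: True, z: True, q: False}


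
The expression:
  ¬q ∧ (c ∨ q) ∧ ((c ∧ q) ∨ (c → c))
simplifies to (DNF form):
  c ∧ ¬q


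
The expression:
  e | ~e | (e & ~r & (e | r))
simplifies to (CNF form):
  True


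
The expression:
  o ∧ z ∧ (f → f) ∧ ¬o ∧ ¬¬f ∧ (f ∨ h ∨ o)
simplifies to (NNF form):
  False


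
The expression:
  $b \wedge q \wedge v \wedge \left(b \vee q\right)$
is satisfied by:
  {b: True, q: True, v: True}


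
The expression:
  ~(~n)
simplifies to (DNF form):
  n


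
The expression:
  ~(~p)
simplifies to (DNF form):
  p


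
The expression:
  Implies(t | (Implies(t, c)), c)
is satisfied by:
  {c: True}


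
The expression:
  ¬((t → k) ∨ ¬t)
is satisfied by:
  {t: True, k: False}


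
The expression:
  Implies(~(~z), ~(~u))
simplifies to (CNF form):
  u | ~z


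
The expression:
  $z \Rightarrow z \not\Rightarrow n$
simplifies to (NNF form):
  $\neg n \vee \neg z$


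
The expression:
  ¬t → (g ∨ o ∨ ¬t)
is always true.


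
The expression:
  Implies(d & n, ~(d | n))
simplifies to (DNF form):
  ~d | ~n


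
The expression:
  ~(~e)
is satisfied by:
  {e: True}


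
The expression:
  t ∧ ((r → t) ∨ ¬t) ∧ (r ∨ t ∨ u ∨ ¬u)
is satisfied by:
  {t: True}


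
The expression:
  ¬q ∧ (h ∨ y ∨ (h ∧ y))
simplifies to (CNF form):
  ¬q ∧ (h ∨ y)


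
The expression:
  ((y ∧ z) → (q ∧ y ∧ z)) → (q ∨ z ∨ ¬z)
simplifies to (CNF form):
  True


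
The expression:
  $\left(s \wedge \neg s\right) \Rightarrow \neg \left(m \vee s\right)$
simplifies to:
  $\text{True}$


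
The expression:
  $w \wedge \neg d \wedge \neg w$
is never true.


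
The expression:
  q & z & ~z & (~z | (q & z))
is never true.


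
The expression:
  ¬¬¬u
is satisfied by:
  {u: False}


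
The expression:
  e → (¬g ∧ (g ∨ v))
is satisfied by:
  {v: True, g: False, e: False}
  {g: False, e: False, v: False}
  {v: True, g: True, e: False}
  {g: True, v: False, e: False}
  {e: True, v: True, g: False}


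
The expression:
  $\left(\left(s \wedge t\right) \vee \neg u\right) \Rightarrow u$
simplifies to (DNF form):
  $u$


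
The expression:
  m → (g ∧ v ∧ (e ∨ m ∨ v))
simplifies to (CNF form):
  (g ∨ ¬m) ∧ (v ∨ ¬m)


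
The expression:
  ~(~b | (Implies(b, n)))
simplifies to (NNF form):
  b & ~n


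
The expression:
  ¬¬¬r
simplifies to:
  ¬r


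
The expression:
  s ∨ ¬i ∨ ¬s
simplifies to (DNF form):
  True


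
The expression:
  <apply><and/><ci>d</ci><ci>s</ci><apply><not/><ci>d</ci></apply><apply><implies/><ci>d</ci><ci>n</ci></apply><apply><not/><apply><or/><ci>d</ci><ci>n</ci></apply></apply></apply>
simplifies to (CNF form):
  <false/>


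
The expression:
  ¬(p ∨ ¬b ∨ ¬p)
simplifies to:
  False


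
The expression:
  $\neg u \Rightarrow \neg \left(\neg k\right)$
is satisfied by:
  {k: True, u: True}
  {k: True, u: False}
  {u: True, k: False}


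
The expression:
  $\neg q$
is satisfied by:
  {q: False}


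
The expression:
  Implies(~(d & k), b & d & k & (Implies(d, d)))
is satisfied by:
  {d: True, k: True}


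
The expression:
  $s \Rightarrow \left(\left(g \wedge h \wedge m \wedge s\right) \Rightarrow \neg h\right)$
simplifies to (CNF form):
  $\neg g \vee \neg h \vee \neg m \vee \neg s$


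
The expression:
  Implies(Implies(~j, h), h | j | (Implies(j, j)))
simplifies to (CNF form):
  True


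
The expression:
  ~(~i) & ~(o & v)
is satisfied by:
  {i: True, v: False, o: False}
  {i: True, o: True, v: False}
  {i: True, v: True, o: False}


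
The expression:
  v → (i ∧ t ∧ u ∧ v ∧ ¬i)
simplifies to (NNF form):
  ¬v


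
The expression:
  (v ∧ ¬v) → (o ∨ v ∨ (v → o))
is always true.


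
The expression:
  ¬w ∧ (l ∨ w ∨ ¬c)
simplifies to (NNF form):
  ¬w ∧ (l ∨ ¬c)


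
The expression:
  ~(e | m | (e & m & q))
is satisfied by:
  {e: False, m: False}


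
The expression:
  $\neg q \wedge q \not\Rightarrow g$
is never true.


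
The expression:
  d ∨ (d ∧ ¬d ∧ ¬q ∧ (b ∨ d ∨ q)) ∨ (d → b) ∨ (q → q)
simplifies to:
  True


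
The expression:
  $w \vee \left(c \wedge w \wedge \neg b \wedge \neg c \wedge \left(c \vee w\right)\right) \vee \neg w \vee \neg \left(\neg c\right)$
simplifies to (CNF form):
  $\text{True}$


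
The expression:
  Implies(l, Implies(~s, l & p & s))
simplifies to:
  s | ~l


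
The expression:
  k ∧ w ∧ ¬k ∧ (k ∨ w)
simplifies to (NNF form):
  False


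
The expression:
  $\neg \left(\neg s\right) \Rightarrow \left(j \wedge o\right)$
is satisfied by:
  {j: True, o: True, s: False}
  {j: True, o: False, s: False}
  {o: True, j: False, s: False}
  {j: False, o: False, s: False}
  {j: True, s: True, o: True}


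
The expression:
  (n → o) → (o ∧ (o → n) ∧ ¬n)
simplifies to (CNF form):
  n ∧ ¬o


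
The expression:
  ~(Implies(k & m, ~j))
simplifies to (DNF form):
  j & k & m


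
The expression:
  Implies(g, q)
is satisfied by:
  {q: True, g: False}
  {g: False, q: False}
  {g: True, q: True}


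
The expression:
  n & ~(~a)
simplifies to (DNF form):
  a & n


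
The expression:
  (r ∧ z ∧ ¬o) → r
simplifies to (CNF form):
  True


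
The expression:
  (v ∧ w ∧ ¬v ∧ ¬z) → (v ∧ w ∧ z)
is always true.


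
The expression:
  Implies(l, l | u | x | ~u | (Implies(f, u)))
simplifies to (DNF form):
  True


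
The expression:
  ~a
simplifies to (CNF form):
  ~a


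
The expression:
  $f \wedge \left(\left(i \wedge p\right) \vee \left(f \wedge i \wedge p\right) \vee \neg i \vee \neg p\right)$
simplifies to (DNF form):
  $f$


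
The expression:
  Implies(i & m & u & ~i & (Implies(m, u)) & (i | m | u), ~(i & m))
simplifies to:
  True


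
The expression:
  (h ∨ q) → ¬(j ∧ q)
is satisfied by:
  {q: False, j: False}
  {j: True, q: False}
  {q: True, j: False}


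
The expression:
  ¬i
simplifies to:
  ¬i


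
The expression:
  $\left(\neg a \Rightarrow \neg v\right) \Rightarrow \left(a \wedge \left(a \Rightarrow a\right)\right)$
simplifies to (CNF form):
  $a \vee v$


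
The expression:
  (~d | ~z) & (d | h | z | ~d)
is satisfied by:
  {z: False, d: False}
  {d: True, z: False}
  {z: True, d: False}


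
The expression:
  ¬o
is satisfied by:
  {o: False}


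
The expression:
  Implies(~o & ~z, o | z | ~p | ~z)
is always true.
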